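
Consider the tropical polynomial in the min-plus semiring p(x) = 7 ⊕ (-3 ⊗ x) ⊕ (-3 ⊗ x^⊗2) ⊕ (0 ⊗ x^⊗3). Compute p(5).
p(5) = 2

A tropical monomial a ⊗ x^⊗i evaluates to a + i · x. Evaluating each term at x = 5:
  Term 0 contributes 7 + 0 · 5 = 7
  Term 1 contributes -3 + 1 · 5 = 2
  Term 2 contributes -3 + 2 · 5 = 7
  Term 3 contributes 0 + 3 · 5 = 15
p(5) = ⊕ of these = min[7, 2, 7, 15] = 2.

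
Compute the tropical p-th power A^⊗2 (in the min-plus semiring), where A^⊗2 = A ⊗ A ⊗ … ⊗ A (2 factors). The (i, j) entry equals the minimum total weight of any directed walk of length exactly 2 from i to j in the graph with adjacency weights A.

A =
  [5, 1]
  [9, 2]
A^⊗2 =
  [10, 3]
  [11, 4]

Each entry (A^⊗2)_ij equals the minimum over all length-2 walks i = v_0 → v_1 → … → v_2 = j of Σ_t A[v_t][v_{t+1}]. For example, for (i, j) = (0, 1) we minimise over 2 possible intermediate vertex sequences; the minimum is 3, attained along the walk 0 → 1 → 1.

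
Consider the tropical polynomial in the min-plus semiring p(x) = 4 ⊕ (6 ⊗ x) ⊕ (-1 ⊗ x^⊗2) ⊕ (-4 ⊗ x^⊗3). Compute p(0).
p(0) = -4

A tropical monomial a ⊗ x^⊗i evaluates to a + i · x. Evaluating each term at x = 0:
  Term 0 contributes 4 + 0 · 0 = 4
  Term 1 contributes 6 + 1 · 0 = 6
  Term 2 contributes -1 + 2 · 0 = -1
  Term 3 contributes -4 + 3 · 0 = -4
p(0) = ⊕ of these = min[4, 6, -1, -4] = -4.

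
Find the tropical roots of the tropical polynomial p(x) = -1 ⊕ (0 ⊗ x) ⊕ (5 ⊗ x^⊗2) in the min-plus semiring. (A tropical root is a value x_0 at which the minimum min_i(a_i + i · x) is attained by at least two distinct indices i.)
Roots: {-5, -1}

Each tropical root is a break point of the lower envelope of the lines y = a_i + i · x (there are 3 lines, with slopes 0, 1, ..., 2). Only the lines that attain the minimum somewhere contribute to roots; other lines are dominated. Here the surviving (envelope) indices are i = 2, i = 1, i = 0.
Intersections between consecutive envelope lines give the roots: for adjacent envelope indices i < j the intersection is x = (a_i − a_j) / (j − i). Reading off the sorted break points: {-5, -1}.
Verification: at each break x_0, at least two indices attain the minimum of min_i(a_i + i · x_0).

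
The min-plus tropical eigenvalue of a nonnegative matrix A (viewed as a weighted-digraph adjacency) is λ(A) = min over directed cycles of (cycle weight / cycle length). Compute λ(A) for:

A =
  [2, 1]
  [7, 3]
λ(A) = 2

Enumerate directed cycles and compute their means (weight / length). Sample:
  cycle 0 → 0: weight = 2, length = 1, mean = 2/1 ≈ 2.000
  cycle 1 → 1: weight = 3, length = 1, mean = 3/1 ≈ 3.000
  cycle 0 → 1 → 0: weight = 8, length = 2, mean = 8/2 ≈ 4.000
  cycle 1 → 0 → 1: weight = 8, length = 2, mean = 8/2 ≈ 4.000
Minimum mean = 2.000, attained e.g. along the cycle 0 → 0 with weight 2 and length 1. So λ(A) = 2/1 = 2.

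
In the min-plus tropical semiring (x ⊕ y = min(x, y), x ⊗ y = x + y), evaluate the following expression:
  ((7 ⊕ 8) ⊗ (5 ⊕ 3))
((7 ⊕ 8) ⊗ (5 ⊕ 3)) = 10

Expand innermost to outermost. Recall ⊕ takes the minimum of its arguments and ⊗ takes their sum. Working out the expression ((7 ⊕ 8) ⊗ (5 ⊕ 3)) gives 10.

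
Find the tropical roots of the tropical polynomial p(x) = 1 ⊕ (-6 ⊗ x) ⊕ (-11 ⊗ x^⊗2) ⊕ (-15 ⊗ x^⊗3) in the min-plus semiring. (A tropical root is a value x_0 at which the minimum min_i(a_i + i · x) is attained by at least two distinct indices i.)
Roots: {4, 5, 7}

Each tropical root is a break point of the lower envelope of the lines y = a_i + i · x (there are 4 lines, with slopes 0, 1, ..., 3). Only the lines that attain the minimum somewhere contribute to roots; other lines are dominated. Here the surviving (envelope) indices are i = 3, i = 2, i = 1, i = 0.
Intersections between consecutive envelope lines give the roots: for adjacent envelope indices i < j the intersection is x = (a_i − a_j) / (j − i). Reading off the sorted break points: {4, 5, 7}.
Verification: at each break x_0, at least two indices attain the minimum of min_i(a_i + i · x_0).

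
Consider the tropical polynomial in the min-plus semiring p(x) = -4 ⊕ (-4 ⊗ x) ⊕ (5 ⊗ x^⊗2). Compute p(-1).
p(-1) = -5

A tropical monomial a ⊗ x^⊗i evaluates to a + i · x. Evaluating each term at x = -1:
  Term 0 contributes -4 + 0 · -1 = -4
  Term 1 contributes -4 + 1 · -1 = -5
  Term 2 contributes 5 + 2 · -1 = 3
p(-1) = ⊕ of these = min[-4, -5, 3] = -5.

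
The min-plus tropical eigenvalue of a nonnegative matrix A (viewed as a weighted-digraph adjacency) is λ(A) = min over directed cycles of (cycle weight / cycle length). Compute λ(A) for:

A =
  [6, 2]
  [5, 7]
λ(A) = 7/2

Enumerate directed cycles and compute their means (weight / length). Sample:
  cycle 0 → 0: weight = 6, length = 1, mean = 6/1 ≈ 6.000
  cycle 1 → 1: weight = 7, length = 1, mean = 7/1 ≈ 7.000
  cycle 0 → 1 → 0: weight = 7, length = 2, mean = 7/2 ≈ 3.500
  cycle 1 → 0 → 1: weight = 7, length = 2, mean = 7/2 ≈ 3.500
Minimum mean = 3.500, attained e.g. along the cycle 0 → 1 → 0 with weight 7 and length 2. So λ(A) = 7/2 = 7/2.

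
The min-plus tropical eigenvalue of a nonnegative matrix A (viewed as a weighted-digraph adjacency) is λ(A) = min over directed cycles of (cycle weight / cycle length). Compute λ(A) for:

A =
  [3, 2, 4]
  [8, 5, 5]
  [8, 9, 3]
λ(A) = 3

Enumerate directed cycles and compute their means (weight / length). Sample:
  cycle 0 → 0: weight = 3, length = 1, mean = 3/1 ≈ 3.000
  cycle 1 → 1: weight = 5, length = 1, mean = 5/1 ≈ 5.000
  cycle 2 → 2: weight = 3, length = 1, mean = 3/1 ≈ 3.000
  cycle 0 → 1 → 0: weight = 10, length = 2, mean = 10/2 ≈ 5.000
  cycle 0 → 2 → 0: weight = 12, length = 2, mean = 12/2 ≈ 6.000
  cycle 1 → 0 → 1: weight = 10, length = 2, mean = 10/2 ≈ 5.000
Minimum mean = 3.000, attained e.g. along the cycle 0 → 0 with weight 3 and length 1. So λ(A) = 3/1 = 3.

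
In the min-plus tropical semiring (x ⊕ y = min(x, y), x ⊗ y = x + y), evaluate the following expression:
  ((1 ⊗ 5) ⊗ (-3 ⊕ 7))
((1 ⊗ 5) ⊗ (-3 ⊕ 7)) = 3

Expand innermost to outermost. Recall ⊕ takes the minimum of its arguments and ⊗ takes their sum. Working out the expression ((1 ⊗ 5) ⊗ (-3 ⊕ 7)) gives 3.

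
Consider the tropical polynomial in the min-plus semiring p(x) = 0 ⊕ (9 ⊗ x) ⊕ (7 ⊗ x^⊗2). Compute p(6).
p(6) = 0

A tropical monomial a ⊗ x^⊗i evaluates to a + i · x. Evaluating each term at x = 6:
  Term 0 contributes 0 + 0 · 6 = 0
  Term 1 contributes 9 + 1 · 6 = 15
  Term 2 contributes 7 + 2 · 6 = 19
p(6) = ⊕ of these = min[0, 15, 19] = 0.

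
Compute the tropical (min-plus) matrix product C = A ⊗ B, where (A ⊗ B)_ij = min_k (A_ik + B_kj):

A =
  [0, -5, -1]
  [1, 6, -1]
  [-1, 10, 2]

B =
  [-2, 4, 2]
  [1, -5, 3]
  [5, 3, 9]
A ⊗ B =
  [-4, -10, -2]
  [-1, 1, 3]
  [-3, 3, 1]

Apply the min-plus product entry-by-entry:
  C[0][0] = min over k of (A[0][0] + B[0][0] = 0 + -2 = -2, A[0][1] + B[1][0] = -5 + 1 = -4, A[0][2] + B[2][0] = -1 + 5 = 4) = -4 (attained at k = 1)
  C[0][1] = min over k of (A[0][0] + B[0][1] = 0 + 4 = 4, A[0][1] + B[1][1] = -5 + -5 = -10, A[0][2] + B[2][1] = -1 + 3 = 2) = -10 (attained at k = 1)
  C[0][2] = min over k of (A[0][0] + B[0][2] = 0 + 2 = 2, A[0][1] + B[1][2] = -5 + 3 = -2, A[0][2] + B[2][2] = -1 + 9 = 8) = -2 (attained at k = 1)
  C[1][0] = min over k of (A[1][0] + B[0][0] = 1 + -2 = -1, A[1][1] + B[1][0] = 6 + 1 = 7, A[1][2] + B[2][0] = -1 + 5 = 4) = -1 (attained at k = 0)
  C[1][1] = min over k of (A[1][0] + B[0][1] = 1 + 4 = 5, A[1][1] + B[1][1] = 6 + -5 = 1, A[1][2] + B[2][1] = -1 + 3 = 2) = 1 (attained at k = 1)
  C[1][2] = min over k of (A[1][0] + B[0][2] = 1 + 2 = 3, A[1][1] + B[1][2] = 6 + 3 = 9, A[1][2] + B[2][2] = -1 + 9 = 8) = 3 (attained at k = 0)
  C[2][0] = min over k of (A[2][0] + B[0][0] = -1 + -2 = -3, A[2][1] + B[1][0] = 10 + 1 = 11, A[2][2] + B[2][0] = 2 + 5 = 7) = -3 (attained at k = 0)
  C[2][1] = min over k of (A[2][0] + B[0][1] = -1 + 4 = 3, A[2][1] + B[1][1] = 10 + -5 = 5, A[2][2] + B[2][1] = 2 + 3 = 5) = 3 (attained at k = 0)
  C[2][2] = min over k of (A[2][0] + B[0][2] = -1 + 2 = 1, A[2][1] + B[1][2] = 10 + 3 = 13, A[2][2] + B[2][2] = 2 + 9 = 11) = 1 (attained at k = 0)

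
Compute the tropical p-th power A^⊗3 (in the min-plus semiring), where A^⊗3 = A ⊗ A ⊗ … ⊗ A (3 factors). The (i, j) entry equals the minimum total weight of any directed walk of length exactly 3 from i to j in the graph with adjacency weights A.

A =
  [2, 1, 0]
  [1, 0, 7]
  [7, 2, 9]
A^⊗3 =
  [2, 1, 2]
  [1, 0, 1]
  [3, 2, 3]

Each entry (A^⊗3)_ij equals the minimum over all length-3 walks i = v_0 → v_1 → … → v_3 = j of Σ_t A[v_t][v_{t+1}]. For example, for (i, j) = (0, 2) we minimise over 9 possible intermediate vertex sequences; the minimum is 2, attained along the walk 0 → 1 → 0 → 2.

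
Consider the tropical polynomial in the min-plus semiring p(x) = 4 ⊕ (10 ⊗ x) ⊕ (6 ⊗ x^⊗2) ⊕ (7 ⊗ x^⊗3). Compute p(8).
p(8) = 4

A tropical monomial a ⊗ x^⊗i evaluates to a + i · x. Evaluating each term at x = 8:
  Term 0 contributes 4 + 0 · 8 = 4
  Term 1 contributes 10 + 1 · 8 = 18
  Term 2 contributes 6 + 2 · 8 = 22
  Term 3 contributes 7 + 3 · 8 = 31
p(8) = ⊕ of these = min[4, 18, 22, 31] = 4.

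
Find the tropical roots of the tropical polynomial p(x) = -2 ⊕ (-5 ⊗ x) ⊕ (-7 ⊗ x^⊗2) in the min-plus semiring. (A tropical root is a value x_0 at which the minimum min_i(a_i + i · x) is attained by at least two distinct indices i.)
Roots: {2, 3}

Each tropical root is a break point of the lower envelope of the lines y = a_i + i · x (there are 3 lines, with slopes 0, 1, ..., 2). Only the lines that attain the minimum somewhere contribute to roots; other lines are dominated. Here the surviving (envelope) indices are i = 2, i = 1, i = 0.
Intersections between consecutive envelope lines give the roots: for adjacent envelope indices i < j the intersection is x = (a_i − a_j) / (j − i). Reading off the sorted break points: {2, 3}.
Verification: at each break x_0, at least two indices attain the minimum of min_i(a_i + i · x_0).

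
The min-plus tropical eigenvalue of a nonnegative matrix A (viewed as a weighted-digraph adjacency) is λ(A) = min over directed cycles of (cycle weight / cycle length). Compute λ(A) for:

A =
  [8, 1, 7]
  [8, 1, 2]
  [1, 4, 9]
λ(A) = 1

Enumerate directed cycles and compute their means (weight / length). Sample:
  cycle 0 → 0: weight = 8, length = 1, mean = 8/1 ≈ 8.000
  cycle 1 → 1: weight = 1, length = 1, mean = 1/1 ≈ 1.000
  cycle 2 → 2: weight = 9, length = 1, mean = 9/1 ≈ 9.000
  cycle 0 → 1 → 0: weight = 9, length = 2, mean = 9/2 ≈ 4.500
  cycle 0 → 2 → 0: weight = 8, length = 2, mean = 8/2 ≈ 4.000
  cycle 1 → 0 → 1: weight = 9, length = 2, mean = 9/2 ≈ 4.500
Minimum mean = 1.000, attained e.g. along the cycle 1 → 1 with weight 1 and length 1. So λ(A) = 1/1 = 1.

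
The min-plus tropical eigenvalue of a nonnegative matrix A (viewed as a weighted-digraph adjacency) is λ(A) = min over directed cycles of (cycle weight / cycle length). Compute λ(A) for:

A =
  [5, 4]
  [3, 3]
λ(A) = 3

Enumerate directed cycles and compute their means (weight / length). Sample:
  cycle 0 → 0: weight = 5, length = 1, mean = 5/1 ≈ 5.000
  cycle 1 → 1: weight = 3, length = 1, mean = 3/1 ≈ 3.000
  cycle 0 → 1 → 0: weight = 7, length = 2, mean = 7/2 ≈ 3.500
  cycle 1 → 0 → 1: weight = 7, length = 2, mean = 7/2 ≈ 3.500
Minimum mean = 3.000, attained e.g. along the cycle 1 → 1 with weight 3 and length 1. So λ(A) = 3/1 = 3.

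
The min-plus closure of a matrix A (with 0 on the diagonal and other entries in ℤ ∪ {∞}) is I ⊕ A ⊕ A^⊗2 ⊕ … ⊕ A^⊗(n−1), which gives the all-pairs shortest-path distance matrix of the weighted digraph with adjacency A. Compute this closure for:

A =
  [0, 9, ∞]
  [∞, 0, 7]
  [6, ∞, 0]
Closure =
  [0, 9, 16]
  [13, 0, 7]
  [6, 15, 0]

This is the Floyd-Warshall all-pairs shortest-path computation. For each intermediate vertex k = 0, 1, …, 2, update dist[i][j] ← min(dist[i][j], dist[i][k] + dist[k][j]). The final matrix gives, for each (i, j), the minimum total weight of any directed path from i to j (possibly empty when i = j).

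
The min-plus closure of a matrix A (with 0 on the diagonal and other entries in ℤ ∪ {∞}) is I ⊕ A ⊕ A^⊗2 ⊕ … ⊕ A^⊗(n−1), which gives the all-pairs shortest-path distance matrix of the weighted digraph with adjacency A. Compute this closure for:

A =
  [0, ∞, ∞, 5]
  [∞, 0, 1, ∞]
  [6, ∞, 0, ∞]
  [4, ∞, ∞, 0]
Closure =
  [0, ∞, ∞, 5]
  [7, 0, 1, 12]
  [6, ∞, 0, 11]
  [4, ∞, ∞, 0]

This is the Floyd-Warshall all-pairs shortest-path computation. For each intermediate vertex k = 0, 1, …, 3, update dist[i][j] ← min(dist[i][j], dist[i][k] + dist[k][j]). The final matrix gives, for each (i, j), the minimum total weight of any directed path from i to j (possibly empty when i = j).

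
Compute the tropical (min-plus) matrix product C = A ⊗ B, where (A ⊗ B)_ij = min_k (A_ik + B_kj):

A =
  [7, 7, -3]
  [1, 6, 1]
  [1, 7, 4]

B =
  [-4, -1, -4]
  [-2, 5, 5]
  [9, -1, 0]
A ⊗ B =
  [3, -4, -3]
  [-3, 0, -3]
  [-3, 0, -3]

Apply the min-plus product entry-by-entry:
  C[0][0] = min over k of (A[0][0] + B[0][0] = 7 + -4 = 3, A[0][1] + B[1][0] = 7 + -2 = 5, A[0][2] + B[2][0] = -3 + 9 = 6) = 3 (attained at k = 0)
  C[0][1] = min over k of (A[0][0] + B[0][1] = 7 + -1 = 6, A[0][1] + B[1][1] = 7 + 5 = 12, A[0][2] + B[2][1] = -3 + -1 = -4) = -4 (attained at k = 2)
  C[0][2] = min over k of (A[0][0] + B[0][2] = 7 + -4 = 3, A[0][1] + B[1][2] = 7 + 5 = 12, A[0][2] + B[2][2] = -3 + 0 = -3) = -3 (attained at k = 2)
  C[1][0] = min over k of (A[1][0] + B[0][0] = 1 + -4 = -3, A[1][1] + B[1][0] = 6 + -2 = 4, A[1][2] + B[2][0] = 1 + 9 = 10) = -3 (attained at k = 0)
  C[1][1] = min over k of (A[1][0] + B[0][1] = 1 + -1 = 0, A[1][1] + B[1][1] = 6 + 5 = 11, A[1][2] + B[2][1] = 1 + -1 = 0) = 0 (attained at k = 0)
  C[1][2] = min over k of (A[1][0] + B[0][2] = 1 + -4 = -3, A[1][1] + B[1][2] = 6 + 5 = 11, A[1][2] + B[2][2] = 1 + 0 = 1) = -3 (attained at k = 0)
  C[2][0] = min over k of (A[2][0] + B[0][0] = 1 + -4 = -3, A[2][1] + B[1][0] = 7 + -2 = 5, A[2][2] + B[2][0] = 4 + 9 = 13) = -3 (attained at k = 0)
  C[2][1] = min over k of (A[2][0] + B[0][1] = 1 + -1 = 0, A[2][1] + B[1][1] = 7 + 5 = 12, A[2][2] + B[2][1] = 4 + -1 = 3) = 0 (attained at k = 0)
  C[2][2] = min over k of (A[2][0] + B[0][2] = 1 + -4 = -3, A[2][1] + B[1][2] = 7 + 5 = 12, A[2][2] + B[2][2] = 4 + 0 = 4) = -3 (attained at k = 0)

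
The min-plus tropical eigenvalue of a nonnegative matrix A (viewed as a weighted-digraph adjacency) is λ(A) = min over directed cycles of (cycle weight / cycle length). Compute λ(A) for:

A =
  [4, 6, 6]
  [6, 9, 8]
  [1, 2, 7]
λ(A) = 7/2

Enumerate directed cycles and compute their means (weight / length). Sample:
  cycle 0 → 0: weight = 4, length = 1, mean = 4/1 ≈ 4.000
  cycle 1 → 1: weight = 9, length = 1, mean = 9/1 ≈ 9.000
  cycle 2 → 2: weight = 7, length = 1, mean = 7/1 ≈ 7.000
  cycle 0 → 1 → 0: weight = 12, length = 2, mean = 12/2 ≈ 6.000
  cycle 0 → 2 → 0: weight = 7, length = 2, mean = 7/2 ≈ 3.500
  cycle 1 → 0 → 1: weight = 12, length = 2, mean = 12/2 ≈ 6.000
Minimum mean = 3.500, attained e.g. along the cycle 0 → 2 → 0 with weight 7 and length 2. So λ(A) = 7/2 = 7/2.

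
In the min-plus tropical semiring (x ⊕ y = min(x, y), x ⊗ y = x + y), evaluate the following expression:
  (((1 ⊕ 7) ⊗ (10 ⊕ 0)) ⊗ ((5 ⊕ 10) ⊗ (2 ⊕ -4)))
(((1 ⊕ 7) ⊗ (10 ⊕ 0)) ⊗ ((5 ⊕ 10) ⊗ (2 ⊕ -4))) = 2

Expand innermost to outermost. Recall ⊕ takes the minimum of its arguments and ⊗ takes their sum. Working out the expression (((1 ⊕ 7) ⊗ (10 ⊕ 0)) ⊗ ((5 ⊕ 10) ⊗ (2 ⊕ -4))) gives 2.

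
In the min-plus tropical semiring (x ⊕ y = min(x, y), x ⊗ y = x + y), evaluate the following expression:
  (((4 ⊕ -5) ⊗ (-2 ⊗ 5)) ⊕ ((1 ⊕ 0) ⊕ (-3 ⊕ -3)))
(((4 ⊕ -5) ⊗ (-2 ⊗ 5)) ⊕ ((1 ⊕ 0) ⊕ (-3 ⊕ -3))) = -3

Expand innermost to outermost. Recall ⊕ takes the minimum of its arguments and ⊗ takes their sum. Working out the expression (((4 ⊕ -5) ⊗ (-2 ⊗ 5)) ⊕ ((1 ⊕ 0) ⊕ (-3 ⊕ -3))) gives -3.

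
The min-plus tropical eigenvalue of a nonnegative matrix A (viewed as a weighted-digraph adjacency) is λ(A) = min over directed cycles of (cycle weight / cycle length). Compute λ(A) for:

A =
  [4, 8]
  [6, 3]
λ(A) = 3

Enumerate directed cycles and compute their means (weight / length). Sample:
  cycle 0 → 0: weight = 4, length = 1, mean = 4/1 ≈ 4.000
  cycle 1 → 1: weight = 3, length = 1, mean = 3/1 ≈ 3.000
  cycle 0 → 1 → 0: weight = 14, length = 2, mean = 14/2 ≈ 7.000
  cycle 1 → 0 → 1: weight = 14, length = 2, mean = 14/2 ≈ 7.000
Minimum mean = 3.000, attained e.g. along the cycle 1 → 1 with weight 3 and length 1. So λ(A) = 3/1 = 3.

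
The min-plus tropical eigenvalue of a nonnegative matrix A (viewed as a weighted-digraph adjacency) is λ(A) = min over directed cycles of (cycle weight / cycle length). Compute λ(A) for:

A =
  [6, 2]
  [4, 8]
λ(A) = 3

Enumerate directed cycles and compute their means (weight / length). Sample:
  cycle 0 → 0: weight = 6, length = 1, mean = 6/1 ≈ 6.000
  cycle 1 → 1: weight = 8, length = 1, mean = 8/1 ≈ 8.000
  cycle 0 → 1 → 0: weight = 6, length = 2, mean = 6/2 ≈ 3.000
  cycle 1 → 0 → 1: weight = 6, length = 2, mean = 6/2 ≈ 3.000
Minimum mean = 3.000, attained e.g. along the cycle 0 → 1 → 0 with weight 6 and length 2. So λ(A) = 6/2 = 3.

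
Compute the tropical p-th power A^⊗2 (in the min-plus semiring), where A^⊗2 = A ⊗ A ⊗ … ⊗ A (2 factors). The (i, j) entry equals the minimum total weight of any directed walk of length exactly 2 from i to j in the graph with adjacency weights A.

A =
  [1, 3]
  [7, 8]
A^⊗2 =
  [2, 4]
  [8, 10]

Each entry (A^⊗2)_ij equals the minimum over all length-2 walks i = v_0 → v_1 → … → v_2 = j of Σ_t A[v_t][v_{t+1}]. For example, for (i, j) = (0, 1) we minimise over 2 possible intermediate vertex sequences; the minimum is 4, attained along the walk 0 → 0 → 1.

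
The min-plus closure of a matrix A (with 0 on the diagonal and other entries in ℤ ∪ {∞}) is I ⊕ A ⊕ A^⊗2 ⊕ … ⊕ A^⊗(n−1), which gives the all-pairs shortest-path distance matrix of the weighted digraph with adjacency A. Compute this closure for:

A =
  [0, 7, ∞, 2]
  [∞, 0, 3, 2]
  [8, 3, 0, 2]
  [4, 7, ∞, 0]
Closure =
  [0, 7, 10, 2]
  [6, 0, 3, 2]
  [6, 3, 0, 2]
  [4, 7, 10, 0]

This is the Floyd-Warshall all-pairs shortest-path computation. For each intermediate vertex k = 0, 1, …, 3, update dist[i][j] ← min(dist[i][j], dist[i][k] + dist[k][j]). The final matrix gives, for each (i, j), the minimum total weight of any directed path from i to j (possibly empty when i = j).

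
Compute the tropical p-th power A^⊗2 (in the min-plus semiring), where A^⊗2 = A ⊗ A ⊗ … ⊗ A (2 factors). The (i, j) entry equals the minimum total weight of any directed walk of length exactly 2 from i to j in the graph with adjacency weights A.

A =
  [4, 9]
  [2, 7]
A^⊗2 =
  [8, 13]
  [6, 11]

Each entry (A^⊗2)_ij equals the minimum over all length-2 walks i = v_0 → v_1 → … → v_2 = j of Σ_t A[v_t][v_{t+1}]. For example, for (i, j) = (0, 1) we minimise over 2 possible intermediate vertex sequences; the minimum is 13, attained along the walk 0 → 0 → 1.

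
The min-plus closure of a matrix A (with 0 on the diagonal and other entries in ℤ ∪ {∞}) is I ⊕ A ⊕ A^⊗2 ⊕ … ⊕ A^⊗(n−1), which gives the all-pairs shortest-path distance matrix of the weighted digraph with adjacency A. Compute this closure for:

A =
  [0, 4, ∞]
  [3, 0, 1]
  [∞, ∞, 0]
Closure =
  [0, 4, 5]
  [3, 0, 1]
  [∞, ∞, 0]

This is the Floyd-Warshall all-pairs shortest-path computation. For each intermediate vertex k = 0, 1, …, 2, update dist[i][j] ← min(dist[i][j], dist[i][k] + dist[k][j]). The final matrix gives, for each (i, j), the minimum total weight of any directed path from i to j (possibly empty when i = j).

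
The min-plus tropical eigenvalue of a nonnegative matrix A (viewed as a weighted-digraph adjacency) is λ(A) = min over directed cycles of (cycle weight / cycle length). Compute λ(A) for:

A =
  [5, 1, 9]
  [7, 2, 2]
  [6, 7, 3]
λ(A) = 2

Enumerate directed cycles and compute their means (weight / length). Sample:
  cycle 0 → 0: weight = 5, length = 1, mean = 5/1 ≈ 5.000
  cycle 1 → 1: weight = 2, length = 1, mean = 2/1 ≈ 2.000
  cycle 2 → 2: weight = 3, length = 1, mean = 3/1 ≈ 3.000
  cycle 0 → 1 → 0: weight = 8, length = 2, mean = 8/2 ≈ 4.000
  cycle 0 → 2 → 0: weight = 15, length = 2, mean = 15/2 ≈ 7.500
  cycle 1 → 0 → 1: weight = 8, length = 2, mean = 8/2 ≈ 4.000
Minimum mean = 2.000, attained e.g. along the cycle 1 → 1 with weight 2 and length 1. So λ(A) = 2/1 = 2.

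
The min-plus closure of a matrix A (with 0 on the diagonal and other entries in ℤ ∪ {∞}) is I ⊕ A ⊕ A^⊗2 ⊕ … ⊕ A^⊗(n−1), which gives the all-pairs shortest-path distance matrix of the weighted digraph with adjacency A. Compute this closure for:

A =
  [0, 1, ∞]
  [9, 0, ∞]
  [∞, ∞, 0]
Closure =
  [0, 1, ∞]
  [9, 0, ∞]
  [∞, ∞, 0]

This is the Floyd-Warshall all-pairs shortest-path computation. For each intermediate vertex k = 0, 1, …, 2, update dist[i][j] ← min(dist[i][j], dist[i][k] + dist[k][j]). The final matrix gives, for each (i, j), the minimum total weight of any directed path from i to j (possibly empty when i = j).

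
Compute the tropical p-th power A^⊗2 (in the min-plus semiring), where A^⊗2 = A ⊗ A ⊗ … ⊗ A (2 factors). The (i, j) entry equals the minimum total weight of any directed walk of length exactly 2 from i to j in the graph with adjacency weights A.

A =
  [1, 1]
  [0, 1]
A^⊗2 =
  [1, 2]
  [1, 1]

Each entry (A^⊗2)_ij equals the minimum over all length-2 walks i = v_0 → v_1 → … → v_2 = j of Σ_t A[v_t][v_{t+1}]. For example, for (i, j) = (0, 1) we minimise over 2 possible intermediate vertex sequences; the minimum is 2, attained along the walk 0 → 0 → 1.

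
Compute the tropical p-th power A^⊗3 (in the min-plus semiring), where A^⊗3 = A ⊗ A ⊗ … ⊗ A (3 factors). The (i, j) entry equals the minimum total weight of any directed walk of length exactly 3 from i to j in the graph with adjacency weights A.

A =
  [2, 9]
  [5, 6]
A^⊗3 =
  [6, 13]
  [9, 16]

Each entry (A^⊗3)_ij equals the minimum over all length-3 walks i = v_0 → v_1 → … → v_3 = j of Σ_t A[v_t][v_{t+1}]. For example, for (i, j) = (0, 1) we minimise over 4 possible intermediate vertex sequences; the minimum is 13, attained along the walk 0 → 0 → 0 → 1.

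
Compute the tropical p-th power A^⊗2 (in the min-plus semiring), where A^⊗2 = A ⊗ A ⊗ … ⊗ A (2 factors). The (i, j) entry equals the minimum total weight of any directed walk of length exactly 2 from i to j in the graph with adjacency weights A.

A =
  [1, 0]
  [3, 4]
A^⊗2 =
  [2, 1]
  [4, 3]

Each entry (A^⊗2)_ij equals the minimum over all length-2 walks i = v_0 → v_1 → … → v_2 = j of Σ_t A[v_t][v_{t+1}]. For example, for (i, j) = (0, 1) we minimise over 2 possible intermediate vertex sequences; the minimum is 1, attained along the walk 0 → 0 → 1.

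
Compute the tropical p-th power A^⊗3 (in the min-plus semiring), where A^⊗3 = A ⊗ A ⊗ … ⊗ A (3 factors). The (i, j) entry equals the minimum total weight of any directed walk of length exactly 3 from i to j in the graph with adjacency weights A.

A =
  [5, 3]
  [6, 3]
A^⊗3 =
  [12, 9]
  [12, 9]

Each entry (A^⊗3)_ij equals the minimum over all length-3 walks i = v_0 → v_1 → … → v_3 = j of Σ_t A[v_t][v_{t+1}]. For example, for (i, j) = (0, 1) we minimise over 4 possible intermediate vertex sequences; the minimum is 9, attained along the walk 0 → 1 → 1 → 1.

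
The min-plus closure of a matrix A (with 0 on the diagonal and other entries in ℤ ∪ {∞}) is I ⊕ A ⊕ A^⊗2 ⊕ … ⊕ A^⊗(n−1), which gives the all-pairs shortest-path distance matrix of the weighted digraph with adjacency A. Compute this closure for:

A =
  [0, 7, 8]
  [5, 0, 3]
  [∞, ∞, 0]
Closure =
  [0, 7, 8]
  [5, 0, 3]
  [∞, ∞, 0]

This is the Floyd-Warshall all-pairs shortest-path computation. For each intermediate vertex k = 0, 1, …, 2, update dist[i][j] ← min(dist[i][j], dist[i][k] + dist[k][j]). The final matrix gives, for each (i, j), the minimum total weight of any directed path from i to j (possibly empty when i = j).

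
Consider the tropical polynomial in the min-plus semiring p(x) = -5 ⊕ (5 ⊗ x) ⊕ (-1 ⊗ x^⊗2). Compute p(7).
p(7) = -5

A tropical monomial a ⊗ x^⊗i evaluates to a + i · x. Evaluating each term at x = 7:
  Term 0 contributes -5 + 0 · 7 = -5
  Term 1 contributes 5 + 1 · 7 = 12
  Term 2 contributes -1 + 2 · 7 = 13
p(7) = ⊕ of these = min[-5, 12, 13] = -5.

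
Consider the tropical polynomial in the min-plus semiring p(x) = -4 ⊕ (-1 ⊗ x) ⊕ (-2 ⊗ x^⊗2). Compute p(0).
p(0) = -4

A tropical monomial a ⊗ x^⊗i evaluates to a + i · x. Evaluating each term at x = 0:
  Term 0 contributes -4 + 0 · 0 = -4
  Term 1 contributes -1 + 1 · 0 = -1
  Term 2 contributes -2 + 2 · 0 = -2
p(0) = ⊕ of these = min[-4, -1, -2] = -4.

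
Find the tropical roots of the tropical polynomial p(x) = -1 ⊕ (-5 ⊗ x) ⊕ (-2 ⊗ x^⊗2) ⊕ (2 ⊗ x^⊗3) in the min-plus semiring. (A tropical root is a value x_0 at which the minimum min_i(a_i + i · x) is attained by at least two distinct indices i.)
Roots: {-4, -3, 4}

Each tropical root is a break point of the lower envelope of the lines y = a_i + i · x (there are 4 lines, with slopes 0, 1, ..., 3). Only the lines that attain the minimum somewhere contribute to roots; other lines are dominated. Here the surviving (envelope) indices are i = 3, i = 2, i = 1, i = 0.
Intersections between consecutive envelope lines give the roots: for adjacent envelope indices i < j the intersection is x = (a_i − a_j) / (j − i). Reading off the sorted break points: {-4, -3, 4}.
Verification: at each break x_0, at least two indices attain the minimum of min_i(a_i + i · x_0).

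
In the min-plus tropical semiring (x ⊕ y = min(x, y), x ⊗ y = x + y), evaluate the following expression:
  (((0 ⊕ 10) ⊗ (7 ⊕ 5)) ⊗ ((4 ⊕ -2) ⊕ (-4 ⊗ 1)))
(((0 ⊕ 10) ⊗ (7 ⊕ 5)) ⊗ ((4 ⊕ -2) ⊕ (-4 ⊗ 1))) = 2

Expand innermost to outermost. Recall ⊕ takes the minimum of its arguments and ⊗ takes their sum. Working out the expression (((0 ⊕ 10) ⊗ (7 ⊕ 5)) ⊗ ((4 ⊕ -2) ⊕ (-4 ⊗ 1))) gives 2.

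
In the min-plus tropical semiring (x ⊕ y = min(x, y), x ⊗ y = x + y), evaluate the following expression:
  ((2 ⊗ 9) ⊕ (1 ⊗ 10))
((2 ⊗ 9) ⊕ (1 ⊗ 10)) = 11

Expand innermost to outermost. Recall ⊕ takes the minimum of its arguments and ⊗ takes their sum. Working out the expression ((2 ⊗ 9) ⊕ (1 ⊗ 10)) gives 11.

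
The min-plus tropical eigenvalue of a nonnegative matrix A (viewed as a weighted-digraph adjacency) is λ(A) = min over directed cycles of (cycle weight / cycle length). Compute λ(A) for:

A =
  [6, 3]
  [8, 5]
λ(A) = 5

Enumerate directed cycles and compute their means (weight / length). Sample:
  cycle 0 → 0: weight = 6, length = 1, mean = 6/1 ≈ 6.000
  cycle 1 → 1: weight = 5, length = 1, mean = 5/1 ≈ 5.000
  cycle 0 → 1 → 0: weight = 11, length = 2, mean = 11/2 ≈ 5.500
  cycle 1 → 0 → 1: weight = 11, length = 2, mean = 11/2 ≈ 5.500
Minimum mean = 5.000, attained e.g. along the cycle 1 → 1 with weight 5 and length 1. So λ(A) = 5/1 = 5.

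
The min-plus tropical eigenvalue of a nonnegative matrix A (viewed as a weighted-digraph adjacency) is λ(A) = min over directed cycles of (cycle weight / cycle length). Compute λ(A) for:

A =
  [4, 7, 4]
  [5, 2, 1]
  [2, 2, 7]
λ(A) = 3/2

Enumerate directed cycles and compute their means (weight / length). Sample:
  cycle 0 → 0: weight = 4, length = 1, mean = 4/1 ≈ 4.000
  cycle 1 → 1: weight = 2, length = 1, mean = 2/1 ≈ 2.000
  cycle 2 → 2: weight = 7, length = 1, mean = 7/1 ≈ 7.000
  cycle 0 → 1 → 0: weight = 12, length = 2, mean = 12/2 ≈ 6.000
  cycle 0 → 2 → 0: weight = 6, length = 2, mean = 6/2 ≈ 3.000
  cycle 1 → 0 → 1: weight = 12, length = 2, mean = 12/2 ≈ 6.000
Minimum mean = 1.500, attained e.g. along the cycle 1 → 2 → 1 with weight 3 and length 2. So λ(A) = 3/2 = 3/2.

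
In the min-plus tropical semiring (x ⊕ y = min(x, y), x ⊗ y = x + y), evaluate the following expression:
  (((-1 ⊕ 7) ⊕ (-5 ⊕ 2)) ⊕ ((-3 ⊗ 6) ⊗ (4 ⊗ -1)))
(((-1 ⊕ 7) ⊕ (-5 ⊕ 2)) ⊕ ((-3 ⊗ 6) ⊗ (4 ⊗ -1))) = -5

Expand innermost to outermost. Recall ⊕ takes the minimum of its arguments and ⊗ takes their sum. Working out the expression (((-1 ⊕ 7) ⊕ (-5 ⊕ 2)) ⊕ ((-3 ⊗ 6) ⊗ (4 ⊗ -1))) gives -5.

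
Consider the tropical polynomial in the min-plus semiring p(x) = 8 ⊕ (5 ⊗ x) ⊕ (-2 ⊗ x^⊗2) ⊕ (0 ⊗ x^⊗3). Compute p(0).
p(0) = -2

A tropical monomial a ⊗ x^⊗i evaluates to a + i · x. Evaluating each term at x = 0:
  Term 0 contributes 8 + 0 · 0 = 8
  Term 1 contributes 5 + 1 · 0 = 5
  Term 2 contributes -2 + 2 · 0 = -2
  Term 3 contributes 0 + 3 · 0 = 0
p(0) = ⊕ of these = min[8, 5, -2, 0] = -2.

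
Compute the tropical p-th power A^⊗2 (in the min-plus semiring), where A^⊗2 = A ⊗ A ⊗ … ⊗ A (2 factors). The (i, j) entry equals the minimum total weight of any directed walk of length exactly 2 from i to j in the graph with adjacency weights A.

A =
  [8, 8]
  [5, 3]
A^⊗2 =
  [13, 11]
  [8, 6]

Each entry (A^⊗2)_ij equals the minimum over all length-2 walks i = v_0 → v_1 → … → v_2 = j of Σ_t A[v_t][v_{t+1}]. For example, for (i, j) = (0, 1) we minimise over 2 possible intermediate vertex sequences; the minimum is 11, attained along the walk 0 → 1 → 1.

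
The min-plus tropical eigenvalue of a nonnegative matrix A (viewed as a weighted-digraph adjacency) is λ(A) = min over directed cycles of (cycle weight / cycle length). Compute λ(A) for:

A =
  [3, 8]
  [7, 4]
λ(A) = 3

Enumerate directed cycles and compute their means (weight / length). Sample:
  cycle 0 → 0: weight = 3, length = 1, mean = 3/1 ≈ 3.000
  cycle 1 → 1: weight = 4, length = 1, mean = 4/1 ≈ 4.000
  cycle 0 → 1 → 0: weight = 15, length = 2, mean = 15/2 ≈ 7.500
  cycle 1 → 0 → 1: weight = 15, length = 2, mean = 15/2 ≈ 7.500
Minimum mean = 3.000, attained e.g. along the cycle 0 → 0 with weight 3 and length 1. So λ(A) = 3/1 = 3.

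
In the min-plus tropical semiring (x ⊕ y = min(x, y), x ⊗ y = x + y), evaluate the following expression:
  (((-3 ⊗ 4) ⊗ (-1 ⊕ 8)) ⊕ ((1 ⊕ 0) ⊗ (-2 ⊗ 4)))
(((-3 ⊗ 4) ⊗ (-1 ⊕ 8)) ⊕ ((1 ⊕ 0) ⊗ (-2 ⊗ 4))) = 0

Expand innermost to outermost. Recall ⊕ takes the minimum of its arguments and ⊗ takes their sum. Working out the expression (((-3 ⊗ 4) ⊗ (-1 ⊕ 8)) ⊕ ((1 ⊕ 0) ⊗ (-2 ⊗ 4))) gives 0.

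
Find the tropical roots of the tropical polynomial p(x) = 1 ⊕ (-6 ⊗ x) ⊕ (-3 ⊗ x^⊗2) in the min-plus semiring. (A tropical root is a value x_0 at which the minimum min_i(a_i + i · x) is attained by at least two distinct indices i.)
Roots: {-3, 7}

Each tropical root is a break point of the lower envelope of the lines y = a_i + i · x (there are 3 lines, with slopes 0, 1, ..., 2). Only the lines that attain the minimum somewhere contribute to roots; other lines are dominated. Here the surviving (envelope) indices are i = 2, i = 1, i = 0.
Intersections between consecutive envelope lines give the roots: for adjacent envelope indices i < j the intersection is x = (a_i − a_j) / (j − i). Reading off the sorted break points: {-3, 7}.
Verification: at each break x_0, at least two indices attain the minimum of min_i(a_i + i · x_0).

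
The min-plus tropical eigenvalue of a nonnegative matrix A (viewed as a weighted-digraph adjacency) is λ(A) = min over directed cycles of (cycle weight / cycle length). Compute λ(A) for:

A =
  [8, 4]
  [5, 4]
λ(A) = 4

Enumerate directed cycles and compute their means (weight / length). Sample:
  cycle 0 → 0: weight = 8, length = 1, mean = 8/1 ≈ 8.000
  cycle 1 → 1: weight = 4, length = 1, mean = 4/1 ≈ 4.000
  cycle 0 → 1 → 0: weight = 9, length = 2, mean = 9/2 ≈ 4.500
  cycle 1 → 0 → 1: weight = 9, length = 2, mean = 9/2 ≈ 4.500
Minimum mean = 4.000, attained e.g. along the cycle 1 → 1 with weight 4 and length 1. So λ(A) = 4/1 = 4.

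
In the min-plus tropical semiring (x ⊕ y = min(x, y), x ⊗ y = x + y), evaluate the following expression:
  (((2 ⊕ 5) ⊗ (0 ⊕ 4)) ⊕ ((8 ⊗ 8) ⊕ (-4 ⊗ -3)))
(((2 ⊕ 5) ⊗ (0 ⊕ 4)) ⊕ ((8 ⊗ 8) ⊕ (-4 ⊗ -3))) = -7

Expand innermost to outermost. Recall ⊕ takes the minimum of its arguments and ⊗ takes their sum. Working out the expression (((2 ⊕ 5) ⊗ (0 ⊕ 4)) ⊕ ((8 ⊗ 8) ⊕ (-4 ⊗ -3))) gives -7.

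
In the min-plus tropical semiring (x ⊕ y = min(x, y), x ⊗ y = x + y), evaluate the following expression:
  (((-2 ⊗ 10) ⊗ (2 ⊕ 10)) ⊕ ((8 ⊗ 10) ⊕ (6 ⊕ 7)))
(((-2 ⊗ 10) ⊗ (2 ⊕ 10)) ⊕ ((8 ⊗ 10) ⊕ (6 ⊕ 7))) = 6

Expand innermost to outermost. Recall ⊕ takes the minimum of its arguments and ⊗ takes their sum. Working out the expression (((-2 ⊗ 10) ⊗ (2 ⊕ 10)) ⊕ ((8 ⊗ 10) ⊕ (6 ⊕ 7))) gives 6.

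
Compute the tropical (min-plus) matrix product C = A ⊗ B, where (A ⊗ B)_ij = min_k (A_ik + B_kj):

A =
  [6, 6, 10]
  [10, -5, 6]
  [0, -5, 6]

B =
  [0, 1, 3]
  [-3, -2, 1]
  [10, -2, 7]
A ⊗ B =
  [3, 4, 7]
  [-8, -7, -4]
  [-8, -7, -4]

Apply the min-plus product entry-by-entry:
  C[0][0] = min over k of (A[0][0] + B[0][0] = 6 + 0 = 6, A[0][1] + B[1][0] = 6 + -3 = 3, A[0][2] + B[2][0] = 10 + 10 = 20) = 3 (attained at k = 1)
  C[0][1] = min over k of (A[0][0] + B[0][1] = 6 + 1 = 7, A[0][1] + B[1][1] = 6 + -2 = 4, A[0][2] + B[2][1] = 10 + -2 = 8) = 4 (attained at k = 1)
  C[0][2] = min over k of (A[0][0] + B[0][2] = 6 + 3 = 9, A[0][1] + B[1][2] = 6 + 1 = 7, A[0][2] + B[2][2] = 10 + 7 = 17) = 7 (attained at k = 1)
  C[1][0] = min over k of (A[1][0] + B[0][0] = 10 + 0 = 10, A[1][1] + B[1][0] = -5 + -3 = -8, A[1][2] + B[2][0] = 6 + 10 = 16) = -8 (attained at k = 1)
  C[1][1] = min over k of (A[1][0] + B[0][1] = 10 + 1 = 11, A[1][1] + B[1][1] = -5 + -2 = -7, A[1][2] + B[2][1] = 6 + -2 = 4) = -7 (attained at k = 1)
  C[1][2] = min over k of (A[1][0] + B[0][2] = 10 + 3 = 13, A[1][1] + B[1][2] = -5 + 1 = -4, A[1][2] + B[2][2] = 6 + 7 = 13) = -4 (attained at k = 1)
  C[2][0] = min over k of (A[2][0] + B[0][0] = 0 + 0 = 0, A[2][1] + B[1][0] = -5 + -3 = -8, A[2][2] + B[2][0] = 6 + 10 = 16) = -8 (attained at k = 1)
  C[2][1] = min over k of (A[2][0] + B[0][1] = 0 + 1 = 1, A[2][1] + B[1][1] = -5 + -2 = -7, A[2][2] + B[2][1] = 6 + -2 = 4) = -7 (attained at k = 1)
  C[2][2] = min over k of (A[2][0] + B[0][2] = 0 + 3 = 3, A[2][1] + B[1][2] = -5 + 1 = -4, A[2][2] + B[2][2] = 6 + 7 = 13) = -4 (attained at k = 1)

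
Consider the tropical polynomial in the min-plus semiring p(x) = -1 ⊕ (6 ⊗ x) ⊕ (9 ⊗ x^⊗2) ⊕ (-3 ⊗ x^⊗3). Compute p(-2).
p(-2) = -9

A tropical monomial a ⊗ x^⊗i evaluates to a + i · x. Evaluating each term at x = -2:
  Term 0 contributes -1 + 0 · -2 = -1
  Term 1 contributes 6 + 1 · -2 = 4
  Term 2 contributes 9 + 2 · -2 = 5
  Term 3 contributes -3 + 3 · -2 = -9
p(-2) = ⊕ of these = min[-1, 4, 5, -9] = -9.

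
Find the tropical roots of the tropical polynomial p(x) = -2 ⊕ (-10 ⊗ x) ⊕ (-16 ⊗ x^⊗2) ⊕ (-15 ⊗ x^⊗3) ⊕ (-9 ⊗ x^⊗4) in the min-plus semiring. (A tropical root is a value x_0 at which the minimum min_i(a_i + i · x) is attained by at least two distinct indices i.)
Roots: {-6, -1, 6, 8}

Each tropical root is a break point of the lower envelope of the lines y = a_i + i · x (there are 5 lines, with slopes 0, 1, ..., 4). Only the lines that attain the minimum somewhere contribute to roots; other lines are dominated. Here the surviving (envelope) indices are i = 4, i = 3, i = 2, i = 1, i = 0.
Intersections between consecutive envelope lines give the roots: for adjacent envelope indices i < j the intersection is x = (a_i − a_j) / (j − i). Reading off the sorted break points: {-6, -1, 6, 8}.
Verification: at each break x_0, at least two indices attain the minimum of min_i(a_i + i · x_0).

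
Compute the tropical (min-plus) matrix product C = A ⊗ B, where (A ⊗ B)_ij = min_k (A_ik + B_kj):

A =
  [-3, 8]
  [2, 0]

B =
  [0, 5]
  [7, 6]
A ⊗ B =
  [-3, 2]
  [2, 6]

Apply the min-plus product entry-by-entry:
  C[0][0] = min over k of (A[0][0] + B[0][0] = -3 + 0 = -3, A[0][1] + B[1][0] = 8 + 7 = 15) = -3 (attained at k = 0)
  C[0][1] = min over k of (A[0][0] + B[0][1] = -3 + 5 = 2, A[0][1] + B[1][1] = 8 + 6 = 14) = 2 (attained at k = 0)
  C[1][0] = min over k of (A[1][0] + B[0][0] = 2 + 0 = 2, A[1][1] + B[1][0] = 0 + 7 = 7) = 2 (attained at k = 0)
  C[1][1] = min over k of (A[1][0] + B[0][1] = 2 + 5 = 7, A[1][1] + B[1][1] = 0 + 6 = 6) = 6 (attained at k = 1)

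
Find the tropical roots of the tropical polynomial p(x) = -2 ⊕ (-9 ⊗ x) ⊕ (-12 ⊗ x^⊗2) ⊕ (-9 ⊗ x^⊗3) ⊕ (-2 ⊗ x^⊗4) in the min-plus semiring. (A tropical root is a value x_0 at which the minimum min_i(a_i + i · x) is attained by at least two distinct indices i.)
Roots: {-7, -3, 3, 7}

Each tropical root is a break point of the lower envelope of the lines y = a_i + i · x (there are 5 lines, with slopes 0, 1, ..., 4). Only the lines that attain the minimum somewhere contribute to roots; other lines are dominated. Here the surviving (envelope) indices are i = 4, i = 3, i = 2, i = 1, i = 0.
Intersections between consecutive envelope lines give the roots: for adjacent envelope indices i < j the intersection is x = (a_i − a_j) / (j − i). Reading off the sorted break points: {-7, -3, 3, 7}.
Verification: at each break x_0, at least two indices attain the minimum of min_i(a_i + i · x_0).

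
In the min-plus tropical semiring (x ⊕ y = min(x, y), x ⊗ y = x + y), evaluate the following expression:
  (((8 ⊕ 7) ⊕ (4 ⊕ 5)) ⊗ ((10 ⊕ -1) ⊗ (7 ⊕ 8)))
(((8 ⊕ 7) ⊕ (4 ⊕ 5)) ⊗ ((10 ⊕ -1) ⊗ (7 ⊕ 8))) = 10

Expand innermost to outermost. Recall ⊕ takes the minimum of its arguments and ⊗ takes their sum. Working out the expression (((8 ⊕ 7) ⊕ (4 ⊕ 5)) ⊗ ((10 ⊕ -1) ⊗ (7 ⊕ 8))) gives 10.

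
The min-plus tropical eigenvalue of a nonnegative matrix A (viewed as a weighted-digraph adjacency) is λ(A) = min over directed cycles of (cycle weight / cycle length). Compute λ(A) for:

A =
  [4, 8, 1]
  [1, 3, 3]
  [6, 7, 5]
λ(A) = 3

Enumerate directed cycles and compute their means (weight / length). Sample:
  cycle 0 → 0: weight = 4, length = 1, mean = 4/1 ≈ 4.000
  cycle 1 → 1: weight = 3, length = 1, mean = 3/1 ≈ 3.000
  cycle 2 → 2: weight = 5, length = 1, mean = 5/1 ≈ 5.000
  cycle 0 → 1 → 0: weight = 9, length = 2, mean = 9/2 ≈ 4.500
  cycle 0 → 2 → 0: weight = 7, length = 2, mean = 7/2 ≈ 3.500
  cycle 1 → 0 → 1: weight = 9, length = 2, mean = 9/2 ≈ 4.500
Minimum mean = 3.000, attained e.g. along the cycle 1 → 1 with weight 3 and length 1. So λ(A) = 3/1 = 3.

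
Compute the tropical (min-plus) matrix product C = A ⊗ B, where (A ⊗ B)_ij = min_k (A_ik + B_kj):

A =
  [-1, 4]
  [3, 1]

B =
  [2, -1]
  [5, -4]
A ⊗ B =
  [1, -2]
  [5, -3]

Apply the min-plus product entry-by-entry:
  C[0][0] = min over k of (A[0][0] + B[0][0] = -1 + 2 = 1, A[0][1] + B[1][0] = 4 + 5 = 9) = 1 (attained at k = 0)
  C[0][1] = min over k of (A[0][0] + B[0][1] = -1 + -1 = -2, A[0][1] + B[1][1] = 4 + -4 = 0) = -2 (attained at k = 0)
  C[1][0] = min over k of (A[1][0] + B[0][0] = 3 + 2 = 5, A[1][1] + B[1][0] = 1 + 5 = 6) = 5 (attained at k = 0)
  C[1][1] = min over k of (A[1][0] + B[0][1] = 3 + -1 = 2, A[1][1] + B[1][1] = 1 + -4 = -3) = -3 (attained at k = 1)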